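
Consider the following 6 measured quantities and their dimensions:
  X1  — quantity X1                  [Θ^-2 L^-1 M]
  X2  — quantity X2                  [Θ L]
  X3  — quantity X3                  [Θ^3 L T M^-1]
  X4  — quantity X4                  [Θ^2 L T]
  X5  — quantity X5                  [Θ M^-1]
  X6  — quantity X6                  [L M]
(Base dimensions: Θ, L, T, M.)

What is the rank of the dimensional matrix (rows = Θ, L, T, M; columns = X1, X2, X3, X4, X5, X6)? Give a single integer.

3

Dimensional matrix (Θ×L×T×M by X1×X2×X3×X4×X5×X6):
  Θ: [-2  1  3  2  1  0]
  L: [-1  1  1  1  0  1]
  T: [ 0  0  1  1  0  0]
  M: [ 1  0 -1  0 -1  1]
RREF → pivots at {X1,X2,X3} ⇒ r = 3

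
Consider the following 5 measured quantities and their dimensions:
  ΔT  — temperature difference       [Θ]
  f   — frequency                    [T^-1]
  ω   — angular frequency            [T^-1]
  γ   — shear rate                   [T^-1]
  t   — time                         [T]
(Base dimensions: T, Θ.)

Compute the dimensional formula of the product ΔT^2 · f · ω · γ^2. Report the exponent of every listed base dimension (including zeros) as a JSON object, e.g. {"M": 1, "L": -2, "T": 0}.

{"T": -4, "Θ": 2}

Dimensional matrix (T×Θ by ΔT×f×ω×γ×t):
  T: [ 0 -1 -1 -1  1]
  Θ: [ 1  0  0  0  0]
  [T]: (2)·0+(1)·-1+(1)·-1+(2)·-1 = -4
  [Θ]: (2)·1+(1)·0+(1)·0+(2)·0 = 2
⇒ T^-4 Θ^2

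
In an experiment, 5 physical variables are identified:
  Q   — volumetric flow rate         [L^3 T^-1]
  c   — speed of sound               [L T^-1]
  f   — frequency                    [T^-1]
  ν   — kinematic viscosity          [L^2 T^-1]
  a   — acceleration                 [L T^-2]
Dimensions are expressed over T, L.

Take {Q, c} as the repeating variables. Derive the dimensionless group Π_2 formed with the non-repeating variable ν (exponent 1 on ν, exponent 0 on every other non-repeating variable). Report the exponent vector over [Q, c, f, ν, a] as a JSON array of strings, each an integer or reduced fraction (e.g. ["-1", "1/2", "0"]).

["-1/2", "-1/2", "0", "1", "0"]

Write exponents as rows T,L / cols Q,c,f,ν,a:
  T: [-1 -1 -1 -1 -2]
  L: [ 3  1  0  2  1]
Row reduction gives pivot columns Q,c; rank = 2
Repeat: Q,c; free: f,ν,a
RREF:
  r0: [   1    0 -1/2  1/2 -1/2]
  r1: [   0    1  3/2  1/2  5/2]
Fix exponent of ν at 1, f at 0, a at 0; solve each RREF row for its pivot's exponent:
  r0: exp(Q) + (1/2)·1 = 0 ⇒ exp(Q) = -1/2
  r1: exp(c) + (1/2)·1 = 0 ⇒ exp(c) = -1/2
Π_2 = Q^(-1/2) · c^(-1/2) · ν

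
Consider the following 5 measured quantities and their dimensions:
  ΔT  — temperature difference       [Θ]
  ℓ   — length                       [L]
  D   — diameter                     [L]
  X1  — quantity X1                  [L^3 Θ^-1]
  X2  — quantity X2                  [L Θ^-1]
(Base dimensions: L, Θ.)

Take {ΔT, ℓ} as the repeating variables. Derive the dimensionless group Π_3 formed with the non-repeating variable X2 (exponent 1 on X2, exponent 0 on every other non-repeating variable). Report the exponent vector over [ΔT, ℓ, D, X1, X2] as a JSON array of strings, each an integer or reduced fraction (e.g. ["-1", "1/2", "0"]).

["1", "-1", "0", "0", "1"]

Dimensional matrix (L×Θ by ΔT×ℓ×D×X1×X2):
  L: [ 0  1  1  3  1]
  Θ: [ 1  0  0 -1 -1]
Echelon form has 2 nonzero rows (pivots: ΔT,ℓ)
Repeat: ΔT,ℓ; free: D,X1,X2
RREF:
  r0: [   1    0    0   -1   -1]
  r1: [   0    1    1    3    1]
Fix exponent of X2 at 1, D at 0, X1 at 0; solve each RREF row for its pivot's exponent:
  r0: exp(ΔT) + (-1)·1 = 0 ⇒ exp(ΔT) = 1
  r1: exp(ℓ) + (1)·1 = 0 ⇒ exp(ℓ) = -1
Π_3 = ΔT · ℓ^-1 · X2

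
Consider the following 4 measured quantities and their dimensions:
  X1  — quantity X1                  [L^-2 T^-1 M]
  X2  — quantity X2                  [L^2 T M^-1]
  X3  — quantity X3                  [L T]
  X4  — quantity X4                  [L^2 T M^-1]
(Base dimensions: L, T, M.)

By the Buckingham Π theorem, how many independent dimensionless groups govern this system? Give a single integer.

2

Exponent matrix [L,T,M] × [X1,X2,X3,X4]:
  L: [-2  2  1  2]
  T: [-1  1  1  1]
  M: [ 1 -1  0 -1]
Echelon form has 2 nonzero rows (pivots: X1,X3)
Π count = n − r = 4 − 2 = 2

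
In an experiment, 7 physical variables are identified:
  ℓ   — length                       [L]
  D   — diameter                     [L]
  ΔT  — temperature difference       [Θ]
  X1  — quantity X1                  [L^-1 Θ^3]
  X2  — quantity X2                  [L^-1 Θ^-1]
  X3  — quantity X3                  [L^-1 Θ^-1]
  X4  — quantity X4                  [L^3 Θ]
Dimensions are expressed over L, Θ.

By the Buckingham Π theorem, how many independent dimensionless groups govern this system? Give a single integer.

Dimensional matrix (L×Θ by ℓ×D×ΔT×X1×X2×X3×X4):
  L: [ 1  1  0 -1 -1 -1  3]
  Θ: [ 0  0  1  3 -1 -1  1]
RREF → pivots at {ℓ,ΔT} ⇒ r = 2
n=7, r=2 ⇒ 5 dimensionless groups

5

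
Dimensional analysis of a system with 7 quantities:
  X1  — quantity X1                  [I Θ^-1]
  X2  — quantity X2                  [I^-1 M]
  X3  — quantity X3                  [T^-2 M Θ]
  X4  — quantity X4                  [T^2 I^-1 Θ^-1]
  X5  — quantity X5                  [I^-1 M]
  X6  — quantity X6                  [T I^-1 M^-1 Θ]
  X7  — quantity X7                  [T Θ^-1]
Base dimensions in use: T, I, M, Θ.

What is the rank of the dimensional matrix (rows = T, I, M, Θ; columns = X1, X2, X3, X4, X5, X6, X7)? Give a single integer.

3

Dimensional matrix (T×I×M×Θ by X1×X2×X3×X4×X5×X6×X7):
  T: [ 0  0 -2  2  0  1  1]
  I: [ 1 -1  0 -1 -1 -1  0]
  M: [ 0  1  1  0  1 -1  0]
  Θ: [-1  0  1 -1  0  1 -1]
RREF → pivots at {X1,X2,X3} ⇒ r = 3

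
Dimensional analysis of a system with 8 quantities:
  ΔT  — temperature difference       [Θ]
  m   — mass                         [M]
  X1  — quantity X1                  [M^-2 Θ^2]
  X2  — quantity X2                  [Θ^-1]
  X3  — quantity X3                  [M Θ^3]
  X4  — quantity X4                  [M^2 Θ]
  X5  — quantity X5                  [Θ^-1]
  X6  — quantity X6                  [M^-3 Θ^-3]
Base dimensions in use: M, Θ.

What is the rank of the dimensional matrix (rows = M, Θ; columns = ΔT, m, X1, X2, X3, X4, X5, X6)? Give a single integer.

Write exponents as rows M,Θ / cols ΔT,m,X1,X2,X3,X4,X5,X6:
  M: [ 0  1 -2  0  1  2  0 -3]
  Θ: [ 1  0  2 -1  3  1 -1 -3]
RREF → pivots at {ΔT,m} ⇒ r = 2

2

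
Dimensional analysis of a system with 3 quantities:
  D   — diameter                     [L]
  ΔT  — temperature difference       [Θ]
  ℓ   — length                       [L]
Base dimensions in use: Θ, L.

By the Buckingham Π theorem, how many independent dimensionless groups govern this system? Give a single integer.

1

Exponent matrix [Θ,L] × [D,ΔT,ℓ]:
  Θ: [ 0  1  0]
  L: [ 1  0  1]
Row reduction gives pivot columns D,ΔT; rank = 2
3 vars − rank 2 = 1 Π group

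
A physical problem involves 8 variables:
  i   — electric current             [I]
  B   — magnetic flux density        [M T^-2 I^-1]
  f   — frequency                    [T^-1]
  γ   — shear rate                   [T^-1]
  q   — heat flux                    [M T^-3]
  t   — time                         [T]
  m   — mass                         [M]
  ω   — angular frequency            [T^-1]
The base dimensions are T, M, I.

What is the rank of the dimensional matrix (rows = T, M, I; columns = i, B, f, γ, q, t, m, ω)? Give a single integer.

3

Write exponents as rows T,M,I / cols i,B,f,γ,q,t,m,ω:
  T: [ 0 -2 -1 -1 -3  1  0 -1]
  M: [ 0  1  0  0  1  0  1  0]
  I: [ 1 -1  0  0  0  0  0  0]
RREF → pivots at {i,B,f} ⇒ r = 3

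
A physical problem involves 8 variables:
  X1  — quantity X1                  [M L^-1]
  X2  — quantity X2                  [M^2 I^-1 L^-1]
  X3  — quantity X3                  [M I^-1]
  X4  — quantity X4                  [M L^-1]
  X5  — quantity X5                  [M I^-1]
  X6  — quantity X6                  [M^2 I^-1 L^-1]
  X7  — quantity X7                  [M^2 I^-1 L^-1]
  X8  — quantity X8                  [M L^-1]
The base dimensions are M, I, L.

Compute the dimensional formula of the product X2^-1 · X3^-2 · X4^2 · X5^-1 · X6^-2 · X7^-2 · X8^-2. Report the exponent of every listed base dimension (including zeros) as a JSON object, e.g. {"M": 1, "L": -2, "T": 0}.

Exponent matrix [M,I,L] × [X1,X2,X3,X4,X5,X6,X7,X8]:
  M: [ 1  2  1  1  1  2  2  1]
  I: [ 0 -1 -1  0 -1 -1 -1  0]
  L: [-1 -1  0 -1  0 -1 -1 -1]
  [M]: (-1)·2+(-2)·1+(2)·1+(-1)·1+(-2)·2+(-2)·2+(-2)·1 = -13
  [I]: (-1)·-1+(-2)·-1+(2)·0+(-1)·-1+(-2)·-1+(-2)·-1+(-2)·0 = 8
  [L]: (-1)·-1+(-2)·0+(2)·-1+(-1)·0+(-2)·-1+(-2)·-1+(-2)·-1 = 5
⇒ M^-13 I^8 L^5

{"M": -13, "I": 8, "L": 5}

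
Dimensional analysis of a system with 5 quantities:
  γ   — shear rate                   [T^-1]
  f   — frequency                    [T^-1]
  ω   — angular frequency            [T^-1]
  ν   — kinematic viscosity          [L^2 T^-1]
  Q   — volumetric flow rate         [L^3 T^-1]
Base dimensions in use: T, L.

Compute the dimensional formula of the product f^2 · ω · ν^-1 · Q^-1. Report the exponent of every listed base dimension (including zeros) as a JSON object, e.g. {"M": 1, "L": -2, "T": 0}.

{"T": -1, "L": -5}

Write exponents as rows T,L / cols γ,f,ω,ν,Q:
  T: [-1 -1 -1 -1 -1]
  L: [ 0  0  0  2  3]
  [T]: (2)·-1+(1)·-1+(-1)·-1+(-1)·-1 = -1
  [L]: (2)·0+(1)·0+(-1)·2+(-1)·3 = -5
⇒ T^-1 L^-5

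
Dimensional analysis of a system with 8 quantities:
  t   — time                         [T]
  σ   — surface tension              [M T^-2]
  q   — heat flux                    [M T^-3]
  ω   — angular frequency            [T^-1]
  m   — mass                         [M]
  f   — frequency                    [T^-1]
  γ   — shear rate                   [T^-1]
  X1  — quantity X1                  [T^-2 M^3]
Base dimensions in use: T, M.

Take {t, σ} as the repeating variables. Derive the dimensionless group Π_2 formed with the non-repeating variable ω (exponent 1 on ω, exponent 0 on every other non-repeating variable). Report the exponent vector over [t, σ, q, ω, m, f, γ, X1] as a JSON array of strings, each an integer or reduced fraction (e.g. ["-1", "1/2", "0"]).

Dimensional matrix (T×M by t×σ×q×ω×m×f×γ×X1):
  T: [ 1 -2 -3 -1  0 -1 -1 -2]
  M: [ 0  1  1  0  1  0  0  3]
Echelon form has 2 nonzero rows (pivots: t,σ)
Repeat: t,σ; free: q,ω,m,f,γ,X1
RREF:
  r0: [   1    0   -1   -1    2   -1   -1    4]
  r1: [   0    1    1    0    1    0    0    3]
Fix exponent of ω at 1, q at 0, m at 0, f at 0, γ at 0, X1 at 0; solve each RREF row for its pivot's exponent:
  r0: exp(t) + (-1)·1 = 0 ⇒ exp(t) = 1
  r1: exp(σ) + (0)·1 = 0 ⇒ exp(σ) = 0
Π_2 = t · ω

["1", "0", "0", "1", "0", "0", "0", "0"]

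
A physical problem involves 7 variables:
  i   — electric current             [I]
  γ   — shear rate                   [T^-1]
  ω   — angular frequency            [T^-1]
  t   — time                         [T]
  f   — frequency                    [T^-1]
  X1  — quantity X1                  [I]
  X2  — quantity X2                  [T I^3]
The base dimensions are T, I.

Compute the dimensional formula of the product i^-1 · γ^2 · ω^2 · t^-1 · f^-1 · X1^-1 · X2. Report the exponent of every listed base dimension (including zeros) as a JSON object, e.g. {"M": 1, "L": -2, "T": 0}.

{"T": -3, "I": 1}

Exponent matrix [T,I] × [i,γ,ω,t,f,X1,X2]:
  T: [ 0 -1 -1  1 -1  0  1]
  I: [ 1  0  0  0  0  1  3]
  [T]: (-1)·0+(2)·-1+(2)·-1+(-1)·1+(-1)·-1+(-1)·0+(1)·1 = -3
  [I]: (-1)·1+(2)·0+(2)·0+(-1)·0+(-1)·0+(-1)·1+(1)·3 = 1
⇒ T^-3 I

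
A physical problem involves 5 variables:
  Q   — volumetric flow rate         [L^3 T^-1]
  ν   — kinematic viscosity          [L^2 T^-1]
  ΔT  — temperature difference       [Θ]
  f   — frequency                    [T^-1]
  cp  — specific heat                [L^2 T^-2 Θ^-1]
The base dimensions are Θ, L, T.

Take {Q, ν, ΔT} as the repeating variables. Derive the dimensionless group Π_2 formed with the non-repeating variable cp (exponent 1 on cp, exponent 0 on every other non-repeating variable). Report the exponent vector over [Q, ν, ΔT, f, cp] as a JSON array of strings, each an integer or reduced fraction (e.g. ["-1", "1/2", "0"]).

Write exponents as rows Θ,L,T / cols Q,ν,ΔT,f,cp:
  Θ: [ 0  0  1  0 -1]
  L: [ 3  2  0  0  2]
  T: [-1 -1  0 -1 -2]
Row reduction gives pivot columns Q,ν,ΔT; rank = 3
Repeat: Q,ν,ΔT; free: f,cp
RREF:
  r0: [   1    0    0   -2   -2]
  r1: [   0    1    0    3    4]
  r2: [   0    0    1    0   -1]
Fix exponent of cp at 1, f at 0; solve each RREF row for its pivot's exponent:
  r0: exp(Q) + (-2)·1 = 0 ⇒ exp(Q) = 2
  r1: exp(ν) + (4)·1 = 0 ⇒ exp(ν) = -4
  r2: exp(ΔT) + (-1)·1 = 0 ⇒ exp(ΔT) = 1
Π_2 = Q^2 · ν^-4 · ΔT · cp

["2", "-4", "1", "0", "1"]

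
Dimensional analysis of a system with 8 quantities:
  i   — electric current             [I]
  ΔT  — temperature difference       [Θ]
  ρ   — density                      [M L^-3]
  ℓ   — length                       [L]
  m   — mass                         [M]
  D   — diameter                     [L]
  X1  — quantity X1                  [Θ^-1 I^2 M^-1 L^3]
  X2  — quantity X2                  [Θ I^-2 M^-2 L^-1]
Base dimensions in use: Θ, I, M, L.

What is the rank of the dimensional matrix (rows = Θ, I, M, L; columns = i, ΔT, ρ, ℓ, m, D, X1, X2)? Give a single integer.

Write exponents as rows Θ,I,M,L / cols i,ΔT,ρ,ℓ,m,D,X1,X2:
  Θ: [ 0  1  0  0  0  0 -1  1]
  I: [ 1  0  0  0  0  0  2 -2]
  M: [ 0  0  1  0  1  0 -1 -2]
  L: [ 0  0 -3  1  0  1  3 -1]
RREF → pivots at {i,ΔT,ρ,ℓ} ⇒ r = 4

4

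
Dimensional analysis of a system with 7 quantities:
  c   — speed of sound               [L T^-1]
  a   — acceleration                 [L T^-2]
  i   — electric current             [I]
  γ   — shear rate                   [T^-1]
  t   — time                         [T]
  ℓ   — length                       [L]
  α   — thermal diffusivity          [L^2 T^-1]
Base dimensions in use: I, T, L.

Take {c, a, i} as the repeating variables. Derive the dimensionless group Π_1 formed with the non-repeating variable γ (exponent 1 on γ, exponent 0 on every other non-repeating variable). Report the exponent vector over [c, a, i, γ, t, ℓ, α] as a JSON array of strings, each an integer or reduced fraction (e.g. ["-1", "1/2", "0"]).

Exponent matrix [I,T,L] × [c,a,i,γ,t,ℓ,α]:
  I: [ 0  0  1  0  0  0  0]
  T: [-1 -2  0 -1  1  0 -1]
  L: [ 1  1  0  0  0  1  2]
Echelon form has 3 nonzero rows (pivots: c,a,i)
Pivot set = {c,a,i}, free = {γ,t,ℓ,α}
RREF:
  r0: [   1    0    0   -1    1    2    3]
  r1: [   0    1    0    1   -1   -1   -1]
  r2: [   0    0    1    0    0    0    0]
Fix exponent of γ at 1, t at 0, ℓ at 0, α at 0; solve each RREF row for its pivot's exponent:
  r0: exp(c) + (-1)·1 = 0 ⇒ exp(c) = 1
  r1: exp(a) + (1)·1 = 0 ⇒ exp(a) = -1
  r2: exp(i) + (0)·1 = 0 ⇒ exp(i) = 0
Π_1 = c · a^-1 · γ

["1", "-1", "0", "1", "0", "0", "0"]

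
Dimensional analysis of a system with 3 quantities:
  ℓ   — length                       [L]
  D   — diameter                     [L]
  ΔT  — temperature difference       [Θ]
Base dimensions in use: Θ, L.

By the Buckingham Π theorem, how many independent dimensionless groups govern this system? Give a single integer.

Dimensional matrix (Θ×L by ℓ×D×ΔT):
  Θ: [ 0  0  1]
  L: [ 1  1  0]
RREF → pivots at {ℓ,ΔT} ⇒ r = 2
3 vars − rank 2 = 1 Π group

1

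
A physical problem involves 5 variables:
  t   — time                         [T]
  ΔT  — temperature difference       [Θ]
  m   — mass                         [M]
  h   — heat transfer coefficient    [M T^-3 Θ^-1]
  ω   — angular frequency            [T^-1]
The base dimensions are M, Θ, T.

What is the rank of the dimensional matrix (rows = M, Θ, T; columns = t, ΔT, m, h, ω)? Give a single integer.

Exponent matrix [M,Θ,T] × [t,ΔT,m,h,ω]:
  M: [ 0  0  1  1  0]
  Θ: [ 0  1  0 -1  0]
  T: [ 1  0  0 -3 -1]
Row reduction gives pivot columns t,ΔT,m; rank = 3

3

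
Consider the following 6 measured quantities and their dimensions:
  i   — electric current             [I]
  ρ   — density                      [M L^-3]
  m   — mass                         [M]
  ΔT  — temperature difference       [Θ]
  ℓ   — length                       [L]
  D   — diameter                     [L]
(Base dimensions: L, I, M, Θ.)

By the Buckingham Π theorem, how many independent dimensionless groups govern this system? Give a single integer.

Exponent matrix [L,I,M,Θ] × [i,ρ,m,ΔT,ℓ,D]:
  L: [ 0 -3  0  0  1  1]
  I: [ 1  0  0  0  0  0]
  M: [ 0  1  1  0  0  0]
  Θ: [ 0  0  0  1  0  0]
Row reduction gives pivot columns i,ρ,m,ΔT; rank = 4
n=6, r=4 ⇒ 2 dimensionless groups

2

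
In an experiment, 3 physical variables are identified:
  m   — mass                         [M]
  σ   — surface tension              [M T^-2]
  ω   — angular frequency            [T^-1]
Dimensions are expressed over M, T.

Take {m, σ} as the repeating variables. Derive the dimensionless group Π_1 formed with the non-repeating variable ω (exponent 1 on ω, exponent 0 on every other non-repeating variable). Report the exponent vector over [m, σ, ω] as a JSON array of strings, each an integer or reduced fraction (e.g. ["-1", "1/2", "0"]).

["1/2", "-1/2", "1"]

Dimensional matrix (M×T by m×σ×ω):
  M: [ 1  1  0]
  T: [ 0 -2 -1]
Echelon form has 2 nonzero rows (pivots: m,σ)
Repeat: m,σ; free: ω
RREF:
  r0: [   1    0 -1/2]
  r1: [   0    1  1/2]
Fix exponent of ω at 1; solve each RREF row for its pivot's exponent:
  r0: exp(m) + (-1/2)·1 = 0 ⇒ exp(m) = 1/2
  r1: exp(σ) + (1/2)·1 = 0 ⇒ exp(σ) = -1/2
Π_1 = m^(1/2) · σ^(-1/2) · ω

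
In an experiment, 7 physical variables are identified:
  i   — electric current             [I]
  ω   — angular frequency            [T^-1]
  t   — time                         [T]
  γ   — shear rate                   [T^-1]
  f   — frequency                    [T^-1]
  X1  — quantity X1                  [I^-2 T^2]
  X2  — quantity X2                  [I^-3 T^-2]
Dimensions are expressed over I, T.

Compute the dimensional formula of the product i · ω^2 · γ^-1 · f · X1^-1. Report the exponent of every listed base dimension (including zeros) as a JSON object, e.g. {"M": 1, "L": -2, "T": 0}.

{"I": 3, "T": -4}

Exponent matrix [I,T] × [i,ω,t,γ,f,X1,X2]:
  I: [ 1  0  0  0  0 -2 -3]
  T: [ 0 -1  1 -1 -1  2 -2]
  [I]: (1)·1+(2)·0+(-1)·0+(1)·0+(-1)·-2 = 3
  [T]: (1)·0+(2)·-1+(-1)·-1+(1)·-1+(-1)·2 = -4
⇒ I^3 T^-4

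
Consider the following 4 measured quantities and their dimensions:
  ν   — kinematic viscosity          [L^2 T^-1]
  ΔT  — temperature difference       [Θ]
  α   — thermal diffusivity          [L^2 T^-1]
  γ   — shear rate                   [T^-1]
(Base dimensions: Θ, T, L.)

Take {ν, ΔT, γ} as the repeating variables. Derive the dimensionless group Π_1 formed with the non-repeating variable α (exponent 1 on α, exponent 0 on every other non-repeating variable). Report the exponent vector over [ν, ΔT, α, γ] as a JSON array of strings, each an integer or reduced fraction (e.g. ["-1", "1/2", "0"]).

Dimensional matrix (Θ×T×L by ν×ΔT×α×γ):
  Θ: [ 0  1  0  0]
  T: [-1  0 -1 -1]
  L: [ 2  0  2  0]
Echelon form has 3 nonzero rows (pivots: ν,ΔT,γ)
Pivot set = {ν,ΔT,γ}, free = {α}
RREF:
  r0: [   1    0    1    0]
  r1: [   0    1    0    0]
  r2: [   0    0    0    1]
Fix exponent of α at 1; solve each RREF row for its pivot's exponent:
  r0: exp(ν) + (1)·1 = 0 ⇒ exp(ν) = -1
  r1: exp(ΔT) + (0)·1 = 0 ⇒ exp(ΔT) = 0
  r2: exp(γ) + (0)·1 = 0 ⇒ exp(γ) = 0
Π_1 = ν^-1 · α

["-1", "0", "1", "0"]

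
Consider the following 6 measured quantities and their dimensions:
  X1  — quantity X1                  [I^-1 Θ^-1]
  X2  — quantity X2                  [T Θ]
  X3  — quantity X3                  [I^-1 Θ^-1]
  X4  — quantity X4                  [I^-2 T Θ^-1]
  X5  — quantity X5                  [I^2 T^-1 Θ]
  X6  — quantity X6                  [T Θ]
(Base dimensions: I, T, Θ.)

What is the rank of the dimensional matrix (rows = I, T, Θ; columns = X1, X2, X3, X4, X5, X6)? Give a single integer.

2

Write exponents as rows I,T,Θ / cols X1,X2,X3,X4,X5,X6:
  I: [-1  0 -1 -2  2  0]
  T: [ 0  1  0  1 -1  1]
  Θ: [-1  1 -1 -1  1  1]
Row reduction gives pivot columns X1,X2; rank = 2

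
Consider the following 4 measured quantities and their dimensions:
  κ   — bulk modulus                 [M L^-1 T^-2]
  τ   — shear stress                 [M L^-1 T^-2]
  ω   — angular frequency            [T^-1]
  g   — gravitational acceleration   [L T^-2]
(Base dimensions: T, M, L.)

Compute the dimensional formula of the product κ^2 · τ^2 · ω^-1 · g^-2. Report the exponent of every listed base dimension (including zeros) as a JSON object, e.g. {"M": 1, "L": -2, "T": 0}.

Dimensional matrix (T×M×L by κ×τ×ω×g):
  T: [-2 -2 -1 -2]
  M: [ 1  1  0  0]
  L: [-1 -1  0  1]
  [T]: (2)·-2+(2)·-2+(-1)·-1+(-2)·-2 = -3
  [M]: (2)·1+(2)·1+(-1)·0+(-2)·0 = 4
  [L]: (2)·-1+(2)·-1+(-1)·0+(-2)·1 = -6
⇒ T^-3 M^4 L^-6

{"T": -3, "M": 4, "L": -6}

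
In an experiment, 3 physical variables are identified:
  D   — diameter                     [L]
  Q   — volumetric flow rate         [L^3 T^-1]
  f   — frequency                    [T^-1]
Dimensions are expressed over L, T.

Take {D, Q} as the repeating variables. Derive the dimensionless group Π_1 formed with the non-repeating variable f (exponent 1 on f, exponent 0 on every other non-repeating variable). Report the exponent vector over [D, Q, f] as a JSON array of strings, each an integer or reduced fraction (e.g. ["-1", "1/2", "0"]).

Write exponents as rows L,T / cols D,Q,f:
  L: [ 1  3  0]
  T: [ 0 -1 -1]
Row reduction gives pivot columns D,Q; rank = 2
Pivot set = {D,Q}, free = {f}
RREF:
  r0: [   1    0   -3]
  r1: [   0    1    1]
Fix exponent of f at 1; solve each RREF row for its pivot's exponent:
  r0: exp(D) + (-3)·1 = 0 ⇒ exp(D) = 3
  r1: exp(Q) + (1)·1 = 0 ⇒ exp(Q) = -1
Π_1 = D^3 · Q^-1 · f

["3", "-1", "1"]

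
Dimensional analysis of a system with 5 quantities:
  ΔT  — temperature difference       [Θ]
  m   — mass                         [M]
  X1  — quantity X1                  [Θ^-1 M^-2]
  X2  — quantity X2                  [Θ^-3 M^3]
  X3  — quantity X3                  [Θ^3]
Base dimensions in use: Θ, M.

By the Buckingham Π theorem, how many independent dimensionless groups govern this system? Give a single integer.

3

Exponent matrix [Θ,M] × [ΔT,m,X1,X2,X3]:
  Θ: [ 1  0 -1 -3  3]
  M: [ 0  1 -2  3  0]
RREF → pivots at {ΔT,m} ⇒ r = 2
n=5, r=2 ⇒ 3 dimensionless groups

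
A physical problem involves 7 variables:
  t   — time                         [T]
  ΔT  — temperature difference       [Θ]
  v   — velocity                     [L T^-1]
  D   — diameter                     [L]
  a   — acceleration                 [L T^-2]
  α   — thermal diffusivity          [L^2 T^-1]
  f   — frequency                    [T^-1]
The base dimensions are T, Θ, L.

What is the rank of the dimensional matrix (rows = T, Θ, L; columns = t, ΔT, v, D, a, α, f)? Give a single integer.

3

Dimensional matrix (T×Θ×L by t×ΔT×v×D×a×α×f):
  T: [ 1  0 -1  0 -2 -1 -1]
  Θ: [ 0  1  0  0  0  0  0]
  L: [ 0  0  1  1  1  2  0]
Row reduction gives pivot columns t,ΔT,v; rank = 3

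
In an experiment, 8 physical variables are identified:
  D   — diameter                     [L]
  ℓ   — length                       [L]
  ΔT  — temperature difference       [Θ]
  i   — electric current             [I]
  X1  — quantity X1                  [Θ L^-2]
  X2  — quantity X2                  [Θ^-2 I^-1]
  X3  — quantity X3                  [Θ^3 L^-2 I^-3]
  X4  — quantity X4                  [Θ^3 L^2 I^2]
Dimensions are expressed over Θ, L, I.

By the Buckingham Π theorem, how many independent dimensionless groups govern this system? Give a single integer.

Write exponents as rows Θ,L,I / cols D,ℓ,ΔT,i,X1,X2,X3,X4:
  Θ: [ 0  0  1  0  1 -2  3  3]
  L: [ 1  1  0  0 -2  0 -2  2]
  I: [ 0  0  0  1  0 -1 -3  2]
Row reduction gives pivot columns D,ΔT,i; rank = 3
Π count = n − r = 8 − 3 = 5

5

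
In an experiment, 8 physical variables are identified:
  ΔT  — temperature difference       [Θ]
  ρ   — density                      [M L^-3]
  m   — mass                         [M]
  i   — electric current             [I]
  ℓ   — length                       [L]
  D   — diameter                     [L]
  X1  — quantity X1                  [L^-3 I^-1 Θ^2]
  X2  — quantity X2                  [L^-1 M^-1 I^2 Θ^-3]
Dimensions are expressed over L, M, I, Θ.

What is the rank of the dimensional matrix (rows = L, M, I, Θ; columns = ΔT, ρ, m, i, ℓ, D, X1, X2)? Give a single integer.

Exponent matrix [L,M,I,Θ] × [ΔT,ρ,m,i,ℓ,D,X1,X2]:
  L: [ 0 -3  0  0  1  1 -3 -1]
  M: [ 0  1  1  0  0  0  0 -1]
  I: [ 0  0  0  1  0  0 -1  2]
  Θ: [ 1  0  0  0  0  0  2 -3]
RREF → pivots at {ΔT,ρ,m,i} ⇒ r = 4

4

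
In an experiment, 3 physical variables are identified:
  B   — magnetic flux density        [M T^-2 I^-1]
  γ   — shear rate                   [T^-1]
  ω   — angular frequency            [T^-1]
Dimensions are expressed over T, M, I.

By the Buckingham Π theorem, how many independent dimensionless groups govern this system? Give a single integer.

1

Dimensional matrix (T×M×I by B×γ×ω):
  T: [-2 -1 -1]
  M: [ 1  0  0]
  I: [-1  0  0]
RREF → pivots at {B,γ} ⇒ r = 2
n=3, r=2 ⇒ 1 dimensionless group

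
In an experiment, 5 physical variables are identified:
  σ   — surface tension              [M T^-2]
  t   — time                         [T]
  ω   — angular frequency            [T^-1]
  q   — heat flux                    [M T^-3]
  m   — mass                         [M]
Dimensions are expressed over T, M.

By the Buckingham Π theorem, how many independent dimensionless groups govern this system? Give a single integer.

Exponent matrix [T,M] × [σ,t,ω,q,m]:
  T: [-2  1 -1 -3  0]
  M: [ 1  0  0  1  1]
Row reduction gives pivot columns σ,t; rank = 2
n=5, r=2 ⇒ 3 dimensionless groups

3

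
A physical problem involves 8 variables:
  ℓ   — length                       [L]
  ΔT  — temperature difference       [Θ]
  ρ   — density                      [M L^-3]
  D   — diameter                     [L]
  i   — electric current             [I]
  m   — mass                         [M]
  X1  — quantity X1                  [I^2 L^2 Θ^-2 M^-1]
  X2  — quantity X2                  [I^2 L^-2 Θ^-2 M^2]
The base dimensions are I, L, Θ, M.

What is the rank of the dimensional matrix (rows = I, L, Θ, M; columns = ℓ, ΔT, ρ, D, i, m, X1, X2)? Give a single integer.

4

Write exponents as rows I,L,Θ,M / cols ℓ,ΔT,ρ,D,i,m,X1,X2:
  I: [ 0  0  0  0  1  0  2  2]
  L: [ 1  0 -3  1  0  0  2 -2]
  Θ: [ 0  1  0  0  0  0 -2 -2]
  M: [ 0  0  1  0  0  1 -1  2]
Echelon form has 4 nonzero rows (pivots: ℓ,ΔT,ρ,i)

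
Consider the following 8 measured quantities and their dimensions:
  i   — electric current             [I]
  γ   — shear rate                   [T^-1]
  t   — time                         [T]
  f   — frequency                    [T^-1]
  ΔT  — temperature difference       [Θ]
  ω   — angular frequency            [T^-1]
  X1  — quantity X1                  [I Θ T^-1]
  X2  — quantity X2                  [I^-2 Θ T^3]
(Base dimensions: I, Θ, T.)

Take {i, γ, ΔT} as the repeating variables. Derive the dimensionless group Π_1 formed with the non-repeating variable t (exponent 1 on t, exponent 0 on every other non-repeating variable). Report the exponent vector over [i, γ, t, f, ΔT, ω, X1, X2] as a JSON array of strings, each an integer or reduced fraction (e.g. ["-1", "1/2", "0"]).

Write exponents as rows I,Θ,T / cols i,γ,t,f,ΔT,ω,X1,X2:
  I: [ 1  0  0  0  0  0  1 -2]
  Θ: [ 0  0  0  0  1  0  1  1]
  T: [ 0 -1  1 -1  0 -1 -1  3]
RREF → pivots at {i,γ,ΔT} ⇒ r = 3
Repeat: i,γ,ΔT; free: t,f,ω,X1,X2
RREF:
  r0: [   1    0    0    0    0    0    1   -2]
  r1: [   0    1   -1    1    0    1    1   -3]
  r2: [   0    0    0    0    1    0    1    1]
Fix exponent of t at 1, f at 0, ω at 0, X1 at 0, X2 at 0; solve each RREF row for its pivot's exponent:
  r0: exp(i) + (0)·1 = 0 ⇒ exp(i) = 0
  r1: exp(γ) + (-1)·1 = 0 ⇒ exp(γ) = 1
  r2: exp(ΔT) + (0)·1 = 0 ⇒ exp(ΔT) = 0
Π_1 = γ · t

["0", "1", "1", "0", "0", "0", "0", "0"]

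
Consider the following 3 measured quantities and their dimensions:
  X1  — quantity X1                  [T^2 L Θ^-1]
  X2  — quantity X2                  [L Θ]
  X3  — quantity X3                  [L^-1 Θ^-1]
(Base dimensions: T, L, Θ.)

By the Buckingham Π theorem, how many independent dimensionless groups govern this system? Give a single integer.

1

Dimensional matrix (T×L×Θ by X1×X2×X3):
  T: [ 2  0  0]
  L: [ 1  1 -1]
  Θ: [-1  1 -1]
Row reduction gives pivot columns X1,X2; rank = 2
n=3, r=2 ⇒ 1 dimensionless group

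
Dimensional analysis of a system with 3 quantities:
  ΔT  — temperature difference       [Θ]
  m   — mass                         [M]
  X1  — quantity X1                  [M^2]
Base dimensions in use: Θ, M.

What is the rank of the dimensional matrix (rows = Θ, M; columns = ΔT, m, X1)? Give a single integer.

2

Dimensional matrix (Θ×M by ΔT×m×X1):
  Θ: [ 1  0  0]
  M: [ 0  1  2]
Row reduction gives pivot columns ΔT,m; rank = 2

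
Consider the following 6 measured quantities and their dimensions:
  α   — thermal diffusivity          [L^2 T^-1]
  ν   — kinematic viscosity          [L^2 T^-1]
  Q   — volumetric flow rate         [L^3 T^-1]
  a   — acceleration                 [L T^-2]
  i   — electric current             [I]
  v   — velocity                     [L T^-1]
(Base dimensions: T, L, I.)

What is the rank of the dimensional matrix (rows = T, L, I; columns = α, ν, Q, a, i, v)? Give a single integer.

Dimensional matrix (T×L×I by α×ν×Q×a×i×v):
  T: [-1 -1 -1 -2  0 -1]
  L: [ 2  2  3  1  0  1]
  I: [ 0  0  0  0  1  0]
Row reduction gives pivot columns α,Q,i; rank = 3

3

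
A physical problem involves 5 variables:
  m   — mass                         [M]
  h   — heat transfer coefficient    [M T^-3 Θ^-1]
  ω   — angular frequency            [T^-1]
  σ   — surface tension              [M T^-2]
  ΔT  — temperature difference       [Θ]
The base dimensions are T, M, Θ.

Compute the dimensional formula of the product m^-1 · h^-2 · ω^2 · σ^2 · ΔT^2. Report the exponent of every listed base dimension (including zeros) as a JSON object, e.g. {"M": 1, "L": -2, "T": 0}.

{"T": 0, "M": -1, "Θ": 4}

Dimensional matrix (T×M×Θ by m×h×ω×σ×ΔT):
  T: [ 0 -3 -1 -2  0]
  M: [ 1  1  0  1  0]
  Θ: [ 0 -1  0  0  1]
  [T]: (-1)·0+(-2)·-3+(2)·-1+(2)·-2+(2)·0 = 0
  [M]: (-1)·1+(-2)·1+(2)·0+(2)·1+(2)·0 = -1
  [Θ]: (-1)·0+(-2)·-1+(2)·0+(2)·0+(2)·1 = 4
⇒ M^-1 Θ^4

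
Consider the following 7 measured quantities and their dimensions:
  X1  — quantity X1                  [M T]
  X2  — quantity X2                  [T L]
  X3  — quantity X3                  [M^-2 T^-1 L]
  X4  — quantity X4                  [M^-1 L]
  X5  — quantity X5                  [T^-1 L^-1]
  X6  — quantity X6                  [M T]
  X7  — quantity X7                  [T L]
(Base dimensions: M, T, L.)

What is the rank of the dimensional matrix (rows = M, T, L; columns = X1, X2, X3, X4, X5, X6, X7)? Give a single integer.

Exponent matrix [M,T,L] × [X1,X2,X3,X4,X5,X6,X7]:
  M: [ 1  0 -2 -1  0  1  0]
  T: [ 1  1 -1  0 -1  1  1]
  L: [ 0  1  1  1 -1  0  1]
RREF → pivots at {X1,X2} ⇒ r = 2

2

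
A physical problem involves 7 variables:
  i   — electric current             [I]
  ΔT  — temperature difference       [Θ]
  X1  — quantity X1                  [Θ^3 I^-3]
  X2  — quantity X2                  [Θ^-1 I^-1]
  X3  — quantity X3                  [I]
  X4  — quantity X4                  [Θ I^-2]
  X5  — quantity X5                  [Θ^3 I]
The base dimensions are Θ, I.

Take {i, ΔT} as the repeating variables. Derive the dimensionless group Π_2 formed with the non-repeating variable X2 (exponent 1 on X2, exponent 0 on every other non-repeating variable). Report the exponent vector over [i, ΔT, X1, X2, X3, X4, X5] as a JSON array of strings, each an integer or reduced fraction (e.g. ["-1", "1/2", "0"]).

["1", "1", "0", "1", "0", "0", "0"]

Write exponents as rows Θ,I / cols i,ΔT,X1,X2,X3,X4,X5:
  Θ: [ 0  1  3 -1  0  1  3]
  I: [ 1  0 -3 -1  1 -2  1]
Row reduction gives pivot columns i,ΔT; rank = 2
Repeat: i,ΔT; free: X1,X2,X3,X4,X5
RREF:
  r0: [   1    0   -3   -1    1   -2    1]
  r1: [   0    1    3   -1    0    1    3]
Fix exponent of X2 at 1, X1 at 0, X3 at 0, X4 at 0, X5 at 0; solve each RREF row for its pivot's exponent:
  r0: exp(i) + (-1)·1 = 0 ⇒ exp(i) = 1
  r1: exp(ΔT) + (-1)·1 = 0 ⇒ exp(ΔT) = 1
Π_2 = i · ΔT · X2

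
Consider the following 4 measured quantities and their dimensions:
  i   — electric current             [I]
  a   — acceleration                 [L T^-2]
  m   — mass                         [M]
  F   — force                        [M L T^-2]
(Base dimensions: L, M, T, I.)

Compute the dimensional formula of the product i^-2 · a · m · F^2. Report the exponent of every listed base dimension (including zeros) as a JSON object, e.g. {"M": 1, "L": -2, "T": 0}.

{"L": 3, "M": 3, "T": -6, "I": -2}

Exponent matrix [L,M,T,I] × [i,a,m,F]:
  L: [ 0  1  0  1]
  M: [ 0  0  1  1]
  T: [ 0 -2  0 -2]
  I: [ 1  0  0  0]
  [L]: (-2)·0+(1)·1+(1)·0+(2)·1 = 3
  [M]: (-2)·0+(1)·0+(1)·1+(2)·1 = 3
  [T]: (-2)·0+(1)·-2+(1)·0+(2)·-2 = -6
  [I]: (-2)·1+(1)·0+(1)·0+(2)·0 = -2
⇒ L^3 M^3 T^-6 I^-2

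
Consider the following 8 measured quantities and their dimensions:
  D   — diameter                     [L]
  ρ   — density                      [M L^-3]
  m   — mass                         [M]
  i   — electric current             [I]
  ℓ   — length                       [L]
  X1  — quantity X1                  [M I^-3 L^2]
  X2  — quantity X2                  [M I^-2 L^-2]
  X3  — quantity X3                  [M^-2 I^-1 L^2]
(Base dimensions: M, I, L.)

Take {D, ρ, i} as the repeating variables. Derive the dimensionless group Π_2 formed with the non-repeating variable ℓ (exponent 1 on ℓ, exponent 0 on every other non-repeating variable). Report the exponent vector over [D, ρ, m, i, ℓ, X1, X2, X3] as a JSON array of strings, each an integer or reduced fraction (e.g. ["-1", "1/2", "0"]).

["-1", "0", "0", "0", "1", "0", "0", "0"]

Dimensional matrix (M×I×L by D×ρ×m×i×ℓ×X1×X2×X3):
  M: [ 0  1  1  0  0  1  1 -2]
  I: [ 0  0  0  1  0 -3 -2 -1]
  L: [ 1 -3  0  0  1  2 -2  2]
Echelon form has 3 nonzero rows (pivots: D,ρ,i)
Pivot set = {D,ρ,i}, free = {m,ℓ,X1,X2,X3}
RREF:
  r0: [   1    0    3    0    1    5    1   -4]
  r1: [   0    1    1    0    0    1    1   -2]
  r2: [   0    0    0    1    0   -3   -2   -1]
Fix exponent of ℓ at 1, m at 0, X1 at 0, X2 at 0, X3 at 0; solve each RREF row for its pivot's exponent:
  r0: exp(D) + (1)·1 = 0 ⇒ exp(D) = -1
  r1: exp(ρ) + (0)·1 = 0 ⇒ exp(ρ) = 0
  r2: exp(i) + (0)·1 = 0 ⇒ exp(i) = 0
Π_2 = D^-1 · ℓ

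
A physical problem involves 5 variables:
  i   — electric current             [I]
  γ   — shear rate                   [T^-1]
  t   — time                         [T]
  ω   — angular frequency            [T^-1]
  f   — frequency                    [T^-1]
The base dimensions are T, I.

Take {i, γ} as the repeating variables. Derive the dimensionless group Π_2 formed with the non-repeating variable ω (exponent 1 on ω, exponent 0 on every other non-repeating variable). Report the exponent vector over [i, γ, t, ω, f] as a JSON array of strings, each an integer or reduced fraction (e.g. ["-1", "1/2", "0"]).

["0", "-1", "0", "1", "0"]

Dimensional matrix (T×I by i×γ×t×ω×f):
  T: [ 0 -1  1 -1 -1]
  I: [ 1  0  0  0  0]
Echelon form has 2 nonzero rows (pivots: i,γ)
Repeat: i,γ; free: t,ω,f
RREF:
  r0: [   1    0    0    0    0]
  r1: [   0    1   -1    1    1]
Fix exponent of ω at 1, t at 0, f at 0; solve each RREF row for its pivot's exponent:
  r0: exp(i) + (0)·1 = 0 ⇒ exp(i) = 0
  r1: exp(γ) + (1)·1 = 0 ⇒ exp(γ) = -1
Π_2 = γ^-1 · ω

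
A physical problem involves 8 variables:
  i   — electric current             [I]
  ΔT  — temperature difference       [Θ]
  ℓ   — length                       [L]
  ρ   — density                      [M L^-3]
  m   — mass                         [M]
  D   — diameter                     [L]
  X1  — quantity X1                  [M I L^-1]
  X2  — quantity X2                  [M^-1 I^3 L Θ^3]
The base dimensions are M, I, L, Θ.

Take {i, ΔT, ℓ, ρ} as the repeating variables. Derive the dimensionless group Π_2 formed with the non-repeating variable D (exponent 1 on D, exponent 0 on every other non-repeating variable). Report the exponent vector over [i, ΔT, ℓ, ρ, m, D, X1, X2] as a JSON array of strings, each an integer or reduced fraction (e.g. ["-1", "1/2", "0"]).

Exponent matrix [M,I,L,Θ] × [i,ΔT,ℓ,ρ,m,D,X1,X2]:
  M: [ 0  0  0  1  1  0  1 -1]
  I: [ 1  0  0  0  0  0  1  3]
  L: [ 0  0  1 -3  0  1 -1  1]
  Θ: [ 0  1  0  0  0  0  0  3]
Row reduction gives pivot columns i,ΔT,ℓ,ρ; rank = 4
Repeat: i,ΔT,ℓ,ρ; free: m,D,X1,X2
RREF:
  r0: [   1    0    0    0    0    0    1    3]
  r1: [   0    1    0    0    0    0    0    3]
  r2: [   0    0    1    0    3    1    2   -2]
  r3: [   0    0    0    1    1    0    1   -1]
Fix exponent of D at 1, m at 0, X1 at 0, X2 at 0; solve each RREF row for its pivot's exponent:
  r0: exp(i) + (0)·1 = 0 ⇒ exp(i) = 0
  r1: exp(ΔT) + (0)·1 = 0 ⇒ exp(ΔT) = 0
  r2: exp(ℓ) + (1)·1 = 0 ⇒ exp(ℓ) = -1
  r3: exp(ρ) + (0)·1 = 0 ⇒ exp(ρ) = 0
Π_2 = ℓ^-1 · D

["0", "0", "-1", "0", "0", "1", "0", "0"]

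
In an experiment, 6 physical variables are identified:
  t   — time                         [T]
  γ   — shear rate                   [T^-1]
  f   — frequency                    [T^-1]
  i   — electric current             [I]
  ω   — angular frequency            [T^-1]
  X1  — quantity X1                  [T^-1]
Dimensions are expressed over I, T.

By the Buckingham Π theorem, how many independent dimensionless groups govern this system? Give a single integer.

4

Write exponents as rows I,T / cols t,γ,f,i,ω,X1:
  I: [ 0  0  0  1  0  0]
  T: [ 1 -1 -1  0 -1 -1]
Row reduction gives pivot columns t,i; rank = 2
6 vars − rank 2 = 4 Π groups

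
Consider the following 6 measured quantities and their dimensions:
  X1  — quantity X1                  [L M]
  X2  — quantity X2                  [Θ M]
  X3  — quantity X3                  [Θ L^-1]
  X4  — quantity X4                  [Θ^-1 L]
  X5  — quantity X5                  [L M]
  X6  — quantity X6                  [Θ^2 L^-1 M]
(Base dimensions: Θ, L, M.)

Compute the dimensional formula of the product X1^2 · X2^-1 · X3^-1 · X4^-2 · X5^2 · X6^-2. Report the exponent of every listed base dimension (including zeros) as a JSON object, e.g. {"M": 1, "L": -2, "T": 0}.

{"Θ": -4, "L": 5, "M": 1}

Exponent matrix [Θ,L,M] × [X1,X2,X3,X4,X5,X6]:
  Θ: [ 0  1  1 -1  0  2]
  L: [ 1  0 -1  1  1 -1]
  M: [ 1  1  0  0  1  1]
  [Θ]: (2)·0+(-1)·1+(-1)·1+(-2)·-1+(2)·0+(-2)·2 = -4
  [L]: (2)·1+(-1)·0+(-1)·-1+(-2)·1+(2)·1+(-2)·-1 = 5
  [M]: (2)·1+(-1)·1+(-1)·0+(-2)·0+(2)·1+(-2)·1 = 1
⇒ Θ^-4 L^5 M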